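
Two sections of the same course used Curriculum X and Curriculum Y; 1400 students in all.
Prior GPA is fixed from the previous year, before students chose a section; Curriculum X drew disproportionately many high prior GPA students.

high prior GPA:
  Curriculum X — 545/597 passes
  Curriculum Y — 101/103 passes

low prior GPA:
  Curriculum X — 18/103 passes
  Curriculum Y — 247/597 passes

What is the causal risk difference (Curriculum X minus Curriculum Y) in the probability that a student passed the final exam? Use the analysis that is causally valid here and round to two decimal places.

-0.15

Prior GPA band is set before the teaching method has any effect — it is not caused by the teaching method — and it independently drives the outcome. That makes it a confounder, so the causal comparison is within prior GPA band levels.
Adjusting over the population distribution of prior GPA band: 0.500·(0.913−0.981) + 0.500·(0.175−0.414) = -0.153.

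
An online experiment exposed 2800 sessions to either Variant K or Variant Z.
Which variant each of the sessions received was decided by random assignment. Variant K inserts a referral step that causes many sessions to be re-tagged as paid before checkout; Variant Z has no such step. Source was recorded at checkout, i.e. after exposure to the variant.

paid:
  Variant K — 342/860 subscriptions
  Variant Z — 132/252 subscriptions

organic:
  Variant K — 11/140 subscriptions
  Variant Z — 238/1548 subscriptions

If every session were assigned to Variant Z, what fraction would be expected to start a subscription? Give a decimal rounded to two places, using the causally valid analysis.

0.21

Within every traffic source level Variant Z has the higher rate, yet pooled Variant K does — Simpson's reversal.
Stratifying would compare variants among sessions the variants themselves sorted into traffic source groups — a form of selection on an intermediate. The unconditioned pooled rates give the total causal effect.
So P(outcome | do(Variant Z)) is just the pooled rate for Variant Z: 370/1800 = 0.206.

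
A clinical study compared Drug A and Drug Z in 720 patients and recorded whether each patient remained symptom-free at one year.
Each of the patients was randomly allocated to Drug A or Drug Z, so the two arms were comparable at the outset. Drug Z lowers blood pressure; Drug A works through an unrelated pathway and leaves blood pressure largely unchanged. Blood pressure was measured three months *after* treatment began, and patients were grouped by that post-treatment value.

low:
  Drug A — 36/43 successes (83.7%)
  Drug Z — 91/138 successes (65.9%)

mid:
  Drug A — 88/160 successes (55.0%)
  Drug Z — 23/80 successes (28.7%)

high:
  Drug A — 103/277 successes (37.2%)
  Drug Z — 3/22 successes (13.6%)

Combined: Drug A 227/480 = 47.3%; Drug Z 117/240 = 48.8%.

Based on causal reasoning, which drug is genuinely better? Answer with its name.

Drug A is higher inside every blood pressure stratum but Drug Z is higher in aggregate. Whether to stratify depends on how blood pressure relates to the drug.
Blood pressure here is a post-treatment variable shaped by the drug; conditioning on it would introduce bias rather than remove it. The overall comparison is the causal one.
Pooled: Drug A 47.3% vs Drug Z 48.8%; Drug Z is higher overall.

Drug Z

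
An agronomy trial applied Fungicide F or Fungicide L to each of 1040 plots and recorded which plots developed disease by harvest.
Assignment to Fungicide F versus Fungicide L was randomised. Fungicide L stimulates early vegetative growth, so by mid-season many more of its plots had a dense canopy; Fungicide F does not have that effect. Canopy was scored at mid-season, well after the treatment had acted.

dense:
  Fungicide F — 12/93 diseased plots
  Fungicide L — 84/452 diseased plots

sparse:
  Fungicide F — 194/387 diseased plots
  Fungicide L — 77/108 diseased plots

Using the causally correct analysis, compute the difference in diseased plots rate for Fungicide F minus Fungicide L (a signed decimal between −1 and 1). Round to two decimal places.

+0.14

Mid-season canopy is recorded after the fungicide and is itself shifted by it — it sits on the causal path from fungicide to outcome. Conditioning on a mediator would strip out part of the effect we want; the pooled comparison gives the total causal effect.
The causal difference is the pooled difference: 0.429 − 0.287 = +0.142.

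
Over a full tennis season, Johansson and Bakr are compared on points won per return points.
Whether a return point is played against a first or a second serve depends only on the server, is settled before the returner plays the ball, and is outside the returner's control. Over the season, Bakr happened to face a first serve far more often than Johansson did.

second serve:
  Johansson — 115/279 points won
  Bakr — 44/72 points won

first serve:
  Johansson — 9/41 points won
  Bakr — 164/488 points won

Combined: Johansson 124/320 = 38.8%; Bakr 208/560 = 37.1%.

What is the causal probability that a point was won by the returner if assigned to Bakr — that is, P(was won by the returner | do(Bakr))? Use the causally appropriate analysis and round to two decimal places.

0.45

Serve type is set before the player has any effect — it is not caused by the player — and it independently drives the outcome. That makes it a confounder, so the causal comparison is within serve type levels.
Standardising Bakr to the population serve type mix: 0.399·44/72 + 0.601·164/488 = 0.446.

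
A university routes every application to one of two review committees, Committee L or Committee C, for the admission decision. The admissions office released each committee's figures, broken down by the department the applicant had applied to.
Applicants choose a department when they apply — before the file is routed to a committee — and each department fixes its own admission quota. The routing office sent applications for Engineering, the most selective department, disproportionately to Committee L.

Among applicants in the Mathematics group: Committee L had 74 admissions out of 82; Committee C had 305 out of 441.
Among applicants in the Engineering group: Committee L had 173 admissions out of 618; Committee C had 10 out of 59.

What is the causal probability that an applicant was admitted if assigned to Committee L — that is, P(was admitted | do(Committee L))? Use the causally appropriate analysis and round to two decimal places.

0.55

The stratified and pooled comparisons disagree (Committee L wins within each department; Committee C wins overall), so the answer turns on the causal role of department.
Here department is a common cause — it drives both which review committee a case falls under and the outcome. The crude comparison mixes populations; the stratum-specific rates are the causally relevant ones.
Standardising Committee L to the population department mix: 0.436·74/82 + 0.564·173/618 = 0.551.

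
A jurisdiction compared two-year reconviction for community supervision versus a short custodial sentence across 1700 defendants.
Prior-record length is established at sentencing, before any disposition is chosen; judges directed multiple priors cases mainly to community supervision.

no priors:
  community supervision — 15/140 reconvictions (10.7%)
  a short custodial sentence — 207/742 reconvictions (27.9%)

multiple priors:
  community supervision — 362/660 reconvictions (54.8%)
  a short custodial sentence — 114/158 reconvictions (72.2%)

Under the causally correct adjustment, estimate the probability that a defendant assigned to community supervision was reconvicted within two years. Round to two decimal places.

Nothing the disposition does changes prior-record length; the imbalance is an allocation artefact. With prior-record length also predicting the outcome, the pooled figure is confounded, and the within-stratum comparison is the causal one.
Standardising community supervision to the population prior-record length mix: 0.519·15/140 + 0.481·362/660 = 0.320.

0.32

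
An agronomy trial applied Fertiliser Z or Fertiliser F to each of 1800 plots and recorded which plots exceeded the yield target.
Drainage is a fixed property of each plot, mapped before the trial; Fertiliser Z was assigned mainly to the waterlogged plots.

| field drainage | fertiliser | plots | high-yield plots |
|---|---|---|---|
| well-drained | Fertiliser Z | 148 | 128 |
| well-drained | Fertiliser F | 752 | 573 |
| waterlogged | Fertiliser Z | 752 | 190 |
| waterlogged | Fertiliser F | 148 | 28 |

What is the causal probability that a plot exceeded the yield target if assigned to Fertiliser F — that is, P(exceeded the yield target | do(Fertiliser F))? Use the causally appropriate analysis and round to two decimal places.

0.48

Field drainage is set before the fertiliser has any effect — it is not caused by the fertiliser — and it independently drives the outcome. That makes it a confounder, so the causal comparison is within field drainage levels.
Standardising Fertiliser F to the population field drainage mix: 0.500·573/752 + 0.500·28/148 = 0.476.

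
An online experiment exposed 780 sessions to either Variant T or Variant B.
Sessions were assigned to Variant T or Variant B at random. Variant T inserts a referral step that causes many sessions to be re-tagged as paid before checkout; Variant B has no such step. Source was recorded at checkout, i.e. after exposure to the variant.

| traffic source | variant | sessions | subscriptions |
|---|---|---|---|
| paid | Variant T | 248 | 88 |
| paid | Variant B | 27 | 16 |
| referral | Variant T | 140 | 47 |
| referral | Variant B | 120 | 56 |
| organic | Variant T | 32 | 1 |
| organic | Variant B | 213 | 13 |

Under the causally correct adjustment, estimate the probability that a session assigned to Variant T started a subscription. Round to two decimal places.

Variant B is higher inside every traffic source stratum but Variant T is higher in aggregate. Whether to stratify depends on how traffic source relates to the variant.
Because the variant influences traffic source, traffic source is a post-treatment mediator, not a confounder. Stratifying on it would bias the estimate; the causal effect is the crude pooled difference.
So P(outcome | do(Variant T)) is just the pooled rate for Variant T: 136/420 = 0.324.

0.32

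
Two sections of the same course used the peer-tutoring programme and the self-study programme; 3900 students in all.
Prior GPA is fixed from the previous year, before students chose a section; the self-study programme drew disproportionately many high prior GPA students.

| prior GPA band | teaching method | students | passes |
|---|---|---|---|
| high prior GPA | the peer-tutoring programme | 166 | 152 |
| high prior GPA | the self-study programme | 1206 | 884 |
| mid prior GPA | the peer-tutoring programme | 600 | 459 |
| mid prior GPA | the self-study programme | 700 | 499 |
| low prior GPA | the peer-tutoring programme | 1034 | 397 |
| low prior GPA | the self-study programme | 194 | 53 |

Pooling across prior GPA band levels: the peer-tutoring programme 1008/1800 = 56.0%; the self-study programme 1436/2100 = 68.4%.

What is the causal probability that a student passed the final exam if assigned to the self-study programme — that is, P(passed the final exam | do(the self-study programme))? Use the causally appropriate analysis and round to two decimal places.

0.58

The prior GPA band-specific comparison favours the peer-tutoring programme throughout, but the pooled figures favour the self-study programme. The question is whether to condition on prior GPA band.
Prior GPA band differs across teaching methods for reasons unrelated to any effect of the teaching method itself, and it separately predicts the outcome — a classic confounder. We must compare within prior GPA band levels.
Standardising the self-study programme to the population prior GPA band mix: 0.352·884/1206 + 0.333·499/700 + 0.315·53/194 = 0.582.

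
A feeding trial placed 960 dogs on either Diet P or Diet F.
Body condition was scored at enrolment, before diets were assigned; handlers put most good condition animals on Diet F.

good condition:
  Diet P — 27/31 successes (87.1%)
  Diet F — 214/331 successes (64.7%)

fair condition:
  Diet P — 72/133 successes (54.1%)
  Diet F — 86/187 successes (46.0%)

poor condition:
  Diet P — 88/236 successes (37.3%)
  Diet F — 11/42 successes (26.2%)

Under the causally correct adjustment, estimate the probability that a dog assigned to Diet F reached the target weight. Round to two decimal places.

0.47

The starting body condition-specific comparison favours Diet P throughout, but the pooled figures favour Diet F. The question is whether to condition on starting body condition.
Since starting body condition is a pre-existing factor (not a product of the diet) and it affects the outcome on its own, it is a confounder. The stratified rates, not the pooled rate, identify the causal effect.
Standardising Diet F to the population starting body condition mix: 0.377·214/331 + 0.333·86/187 + 0.290·11/42 = 0.473.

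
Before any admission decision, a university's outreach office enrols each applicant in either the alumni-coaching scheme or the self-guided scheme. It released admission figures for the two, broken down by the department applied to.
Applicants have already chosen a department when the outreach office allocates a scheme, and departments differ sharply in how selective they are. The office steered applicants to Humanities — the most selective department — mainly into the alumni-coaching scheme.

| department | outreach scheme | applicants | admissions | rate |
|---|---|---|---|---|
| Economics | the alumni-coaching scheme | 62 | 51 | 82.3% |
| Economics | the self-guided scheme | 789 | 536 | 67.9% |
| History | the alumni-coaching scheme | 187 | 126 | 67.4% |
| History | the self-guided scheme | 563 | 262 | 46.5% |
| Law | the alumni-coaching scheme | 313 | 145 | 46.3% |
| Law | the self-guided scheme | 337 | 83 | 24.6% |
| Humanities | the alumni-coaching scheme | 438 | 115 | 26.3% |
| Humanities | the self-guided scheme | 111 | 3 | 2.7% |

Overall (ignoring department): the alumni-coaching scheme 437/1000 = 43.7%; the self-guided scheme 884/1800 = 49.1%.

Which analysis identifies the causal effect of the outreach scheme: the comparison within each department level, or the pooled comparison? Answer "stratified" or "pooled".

Nothing the outreach scheme does changes department; the imbalance is an allocation artefact. With department also predicting the outcome, the pooled figure is confounded, and the within-stratum comparison is the causal one.
Within each level — Economics: 82.3% vs 67.9%; History: 67.4% vs 46.5%; Law: 46.3% vs 24.6%; Humanities: 26.3% vs 2.7% — the alumni-coaching scheme is higher every time.

stratified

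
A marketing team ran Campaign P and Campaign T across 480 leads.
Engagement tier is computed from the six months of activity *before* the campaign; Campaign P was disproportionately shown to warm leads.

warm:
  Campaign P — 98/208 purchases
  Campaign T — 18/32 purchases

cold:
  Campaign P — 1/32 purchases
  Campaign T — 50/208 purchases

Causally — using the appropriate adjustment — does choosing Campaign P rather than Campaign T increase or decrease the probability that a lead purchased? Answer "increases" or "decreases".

decreases

Campaign T is higher inside every engagement tier stratum but Campaign P is higher in aggregate. Whether to stratify depends on how engagement tier relates to the campaign.
Since engagement tier is a pre-existing factor (not a product of the campaign) and it affects the outcome on its own, it is a confounder. The stratified rates, not the pooled rate, identify the causal effect.
Within each level — warm: 47.1% vs 56.2%; cold: 3.1% vs 24.0% — Campaign T is higher every time.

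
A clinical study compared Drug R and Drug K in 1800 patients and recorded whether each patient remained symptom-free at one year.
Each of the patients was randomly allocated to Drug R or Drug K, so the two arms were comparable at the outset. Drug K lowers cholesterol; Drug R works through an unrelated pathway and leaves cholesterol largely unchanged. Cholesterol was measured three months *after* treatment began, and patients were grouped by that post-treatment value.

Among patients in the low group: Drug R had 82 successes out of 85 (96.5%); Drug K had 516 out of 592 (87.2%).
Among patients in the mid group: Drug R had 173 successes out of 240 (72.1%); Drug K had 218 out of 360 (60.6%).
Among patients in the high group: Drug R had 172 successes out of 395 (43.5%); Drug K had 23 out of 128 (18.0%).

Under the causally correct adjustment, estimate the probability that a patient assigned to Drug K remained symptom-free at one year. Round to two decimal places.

Because the drug influences cholesterol, cholesterol is a post-treatment mediator, not a confounder. Stratifying on it would bias the estimate; the causal effect is the crude pooled difference.
So P(outcome | do(Drug K)) is just the pooled rate for Drug K: 757/1080 = 0.701.

0.70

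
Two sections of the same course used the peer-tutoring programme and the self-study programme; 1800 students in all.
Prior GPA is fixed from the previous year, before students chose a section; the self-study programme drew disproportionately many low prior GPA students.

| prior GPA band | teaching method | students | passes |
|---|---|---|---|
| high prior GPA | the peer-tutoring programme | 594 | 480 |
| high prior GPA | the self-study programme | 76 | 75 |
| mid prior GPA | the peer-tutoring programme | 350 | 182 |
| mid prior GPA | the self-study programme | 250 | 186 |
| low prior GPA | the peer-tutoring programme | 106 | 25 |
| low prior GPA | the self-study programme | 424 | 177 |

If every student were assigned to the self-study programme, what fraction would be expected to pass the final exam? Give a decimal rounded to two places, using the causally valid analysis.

Nothing the teaching method does changes prior GPA band; the imbalance is an allocation artefact. With prior GPA band also predicting the outcome, the pooled figure is confounded, and the within-stratum comparison is the causal one.
Standardising the self-study programme to the population prior GPA band mix: 0.372·75/76 + 0.333·186/250 + 0.294·177/424 = 0.738.

0.74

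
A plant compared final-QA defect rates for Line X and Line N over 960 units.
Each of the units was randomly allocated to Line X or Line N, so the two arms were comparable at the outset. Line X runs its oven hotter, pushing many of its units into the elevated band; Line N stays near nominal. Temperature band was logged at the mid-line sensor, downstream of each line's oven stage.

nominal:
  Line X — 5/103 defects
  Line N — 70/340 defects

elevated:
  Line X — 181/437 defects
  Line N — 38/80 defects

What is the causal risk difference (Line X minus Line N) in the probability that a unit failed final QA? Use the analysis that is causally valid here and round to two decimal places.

+0.09

The distribution of in-process temperature band is itself part of what the line does — it is an intermediate outcome. Holding it fixed would remove that part of the effect; the total effect is the pooled difference.
The causal difference is the pooled difference: 0.344 − 0.257 = +0.087.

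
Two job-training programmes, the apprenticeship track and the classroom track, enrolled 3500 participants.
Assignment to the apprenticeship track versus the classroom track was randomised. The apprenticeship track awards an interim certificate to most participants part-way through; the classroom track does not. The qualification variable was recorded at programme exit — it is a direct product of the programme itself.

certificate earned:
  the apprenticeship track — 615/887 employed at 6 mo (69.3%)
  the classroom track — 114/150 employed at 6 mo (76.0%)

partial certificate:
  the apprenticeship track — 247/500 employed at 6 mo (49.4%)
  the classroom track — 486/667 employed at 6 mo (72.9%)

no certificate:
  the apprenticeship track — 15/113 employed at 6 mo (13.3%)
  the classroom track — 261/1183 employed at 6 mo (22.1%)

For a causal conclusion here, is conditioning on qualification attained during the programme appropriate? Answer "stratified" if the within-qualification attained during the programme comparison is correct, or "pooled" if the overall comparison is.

pooled

the classroom track is higher inside every qualification attained during the programme stratum but the apprenticeship track is higher in aggregate. Whether to stratify depends on how qualification attained during the programme relates to the programme.
Qualification attained during the programme lies on the pathway programme → qualification attained during the programme → outcome, so adjusting for it blocks the indirect effect. For the total causal effect of programme, use the unadjusted pooled rates.
Pooled: the apprenticeship track 58.5% vs the classroom track 43.0%; the apprenticeship track is higher overall.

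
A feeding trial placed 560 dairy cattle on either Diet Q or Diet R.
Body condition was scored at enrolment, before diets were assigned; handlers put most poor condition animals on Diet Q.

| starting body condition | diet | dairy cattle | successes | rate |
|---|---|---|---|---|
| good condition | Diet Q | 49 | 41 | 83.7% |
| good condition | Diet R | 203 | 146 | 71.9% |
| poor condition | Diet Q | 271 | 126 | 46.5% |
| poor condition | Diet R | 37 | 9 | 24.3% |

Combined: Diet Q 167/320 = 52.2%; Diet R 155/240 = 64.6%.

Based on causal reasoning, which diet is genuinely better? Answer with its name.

The stratified and pooled comparisons disagree (Diet Q wins within each starting body condition; Diet R wins overall), so the answer turns on the causal role of starting body condition.
Starting body condition is set before the diet has any effect — it is not caused by the diet — and it independently drives the outcome. That makes it a confounder, so the causal comparison is within starting body condition levels.
Within each level — good condition: 83.7% vs 71.9%; poor condition: 46.5% vs 24.3% — Diet Q is higher every time.

Diet Q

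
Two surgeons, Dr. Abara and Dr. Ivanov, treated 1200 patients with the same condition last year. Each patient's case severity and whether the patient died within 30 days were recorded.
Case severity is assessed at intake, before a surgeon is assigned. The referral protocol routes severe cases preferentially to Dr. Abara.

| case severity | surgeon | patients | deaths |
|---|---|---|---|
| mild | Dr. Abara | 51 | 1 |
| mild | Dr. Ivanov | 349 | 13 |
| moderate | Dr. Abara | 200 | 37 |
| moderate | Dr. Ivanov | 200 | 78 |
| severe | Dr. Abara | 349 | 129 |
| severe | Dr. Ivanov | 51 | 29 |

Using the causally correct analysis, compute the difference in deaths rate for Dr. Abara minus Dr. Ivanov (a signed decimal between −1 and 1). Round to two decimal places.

-0.14

Nothing the surgeon does changes case severity; the imbalance is an allocation artefact. With case severity also predicting the outcome, the pooled figure is confounded, and the within-stratum comparison is the causal one.
Adjusting over the population distribution of case severity: 0.333·(0.020−0.037) + 0.333·(0.185−0.390) + 0.333·(0.370−0.569) = -0.141.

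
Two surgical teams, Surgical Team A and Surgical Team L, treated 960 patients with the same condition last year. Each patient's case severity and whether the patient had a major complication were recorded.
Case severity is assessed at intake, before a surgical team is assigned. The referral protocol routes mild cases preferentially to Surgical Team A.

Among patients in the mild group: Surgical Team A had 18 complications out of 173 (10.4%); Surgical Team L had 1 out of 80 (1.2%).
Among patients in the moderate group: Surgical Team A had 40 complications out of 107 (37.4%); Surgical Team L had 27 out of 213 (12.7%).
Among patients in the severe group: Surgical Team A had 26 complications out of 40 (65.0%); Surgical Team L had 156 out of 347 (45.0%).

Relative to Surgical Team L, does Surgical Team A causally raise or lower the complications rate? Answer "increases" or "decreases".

increases

The case severity-specific comparison favours Surgical Team L throughout, but the pooled figures favour Surgical Team A. The question is whether to condition on case severity.
The imbalance in case severity arose from how patients were allocated, not from anything the surgical team did; and case severity independently affects the outcome. The pooled gap is confounded — condition on case severity.
Within each level — mild: 10.4% vs 1.2%; moderate: 37.4% vs 12.7%; severe: 65.0% vs 45.0% — Surgical Team L is lower every time.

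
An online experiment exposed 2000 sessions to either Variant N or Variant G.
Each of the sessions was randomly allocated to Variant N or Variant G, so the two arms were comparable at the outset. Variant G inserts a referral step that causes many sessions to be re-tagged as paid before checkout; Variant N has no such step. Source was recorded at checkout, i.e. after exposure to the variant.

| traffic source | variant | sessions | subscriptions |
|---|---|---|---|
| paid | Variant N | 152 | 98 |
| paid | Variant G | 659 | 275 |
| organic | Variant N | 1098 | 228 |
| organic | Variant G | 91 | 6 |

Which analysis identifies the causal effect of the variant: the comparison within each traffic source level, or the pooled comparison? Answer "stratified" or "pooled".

Stratifying would compare variants among sessions the variants themselves sorted into traffic source groups — a form of selection on an intermediate. The unconditioned pooled rates give the total causal effect.
Pooled: Variant N 26.1% vs Variant G 37.5%; Variant G is higher overall.

pooled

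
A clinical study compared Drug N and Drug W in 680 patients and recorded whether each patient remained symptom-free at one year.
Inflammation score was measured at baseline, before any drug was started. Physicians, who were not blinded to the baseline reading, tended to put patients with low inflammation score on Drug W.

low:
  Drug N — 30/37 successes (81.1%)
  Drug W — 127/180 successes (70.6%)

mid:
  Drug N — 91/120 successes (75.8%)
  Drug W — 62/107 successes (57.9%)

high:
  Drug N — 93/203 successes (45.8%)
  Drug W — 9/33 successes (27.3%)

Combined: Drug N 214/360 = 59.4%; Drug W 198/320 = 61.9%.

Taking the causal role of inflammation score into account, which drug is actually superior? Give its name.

Since inflammation score is a pre-existing factor (not a product of the drug) and it affects the outcome on its own, it is a confounder. The stratified rates, not the pooled rate, identify the causal effect.
Within each level — low: 81.1% vs 70.6%; mid: 75.8% vs 57.9%; high: 45.8% vs 27.3% — Drug N is higher every time.

Drug N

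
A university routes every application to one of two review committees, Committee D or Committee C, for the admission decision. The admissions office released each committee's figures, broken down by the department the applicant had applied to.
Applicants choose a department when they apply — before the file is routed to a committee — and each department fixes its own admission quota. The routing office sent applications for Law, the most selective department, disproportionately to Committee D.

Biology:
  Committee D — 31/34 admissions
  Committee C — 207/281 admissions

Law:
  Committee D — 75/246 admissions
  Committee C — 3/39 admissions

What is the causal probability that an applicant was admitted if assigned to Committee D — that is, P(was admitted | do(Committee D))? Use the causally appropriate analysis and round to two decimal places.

Within every department level Committee D has the higher rate, yet pooled Committee C does — Simpson's reversal.
The imbalance in department arose from how applicants were allocated, not from anything the review committee did; and department independently affects the outcome. The pooled gap is confounded — condition on department.
Standardising Committee D to the population department mix: 0.525·31/34 + 0.475·75/246 = 0.623.

0.62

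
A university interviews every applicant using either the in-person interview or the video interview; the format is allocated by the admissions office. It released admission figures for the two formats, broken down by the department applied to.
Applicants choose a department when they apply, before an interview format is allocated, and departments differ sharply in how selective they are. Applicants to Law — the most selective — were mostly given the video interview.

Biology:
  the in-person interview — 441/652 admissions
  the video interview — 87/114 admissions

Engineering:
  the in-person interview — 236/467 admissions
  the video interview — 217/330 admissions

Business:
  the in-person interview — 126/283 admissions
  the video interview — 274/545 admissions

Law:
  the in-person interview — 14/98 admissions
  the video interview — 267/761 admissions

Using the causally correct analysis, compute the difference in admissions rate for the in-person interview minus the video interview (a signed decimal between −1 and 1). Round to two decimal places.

-0.13

The stratified and pooled comparisons disagree (the video interview wins within each department; the in-person interview wins overall), so the answer turns on the causal role of department.
Since department is a pre-existing factor (not a product of the interview format) and it affects the outcome on its own, it is a confounder. The stratified rates, not the pooled rate, identify the causal effect.
Adjusting over the population distribution of department: 0.236·(0.676−0.763) + 0.245·(0.505−0.658) + 0.255·(0.445−0.503) + 0.264·(0.143−0.351) = -0.127.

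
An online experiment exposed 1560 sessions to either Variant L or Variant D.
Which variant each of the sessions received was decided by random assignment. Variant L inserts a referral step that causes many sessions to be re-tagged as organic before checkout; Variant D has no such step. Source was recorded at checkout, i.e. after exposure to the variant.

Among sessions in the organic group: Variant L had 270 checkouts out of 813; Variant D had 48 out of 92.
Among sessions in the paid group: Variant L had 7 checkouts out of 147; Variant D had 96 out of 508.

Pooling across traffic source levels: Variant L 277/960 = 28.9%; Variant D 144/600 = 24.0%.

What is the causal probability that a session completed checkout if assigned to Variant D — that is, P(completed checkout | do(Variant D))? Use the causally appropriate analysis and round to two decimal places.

0.24

Variant D is higher inside every traffic source stratum but Variant L is higher in aggregate. Whether to stratify depends on how traffic source relates to the variant.
Traffic source is recorded after the variant and is itself shifted by it — it sits on the causal path from variant to outcome. Conditioning on a mediator would strip out part of the effect we want; the pooled comparison gives the total causal effect.
So P(outcome | do(Variant D)) is just the pooled rate for Variant D: 144/600 = 0.240.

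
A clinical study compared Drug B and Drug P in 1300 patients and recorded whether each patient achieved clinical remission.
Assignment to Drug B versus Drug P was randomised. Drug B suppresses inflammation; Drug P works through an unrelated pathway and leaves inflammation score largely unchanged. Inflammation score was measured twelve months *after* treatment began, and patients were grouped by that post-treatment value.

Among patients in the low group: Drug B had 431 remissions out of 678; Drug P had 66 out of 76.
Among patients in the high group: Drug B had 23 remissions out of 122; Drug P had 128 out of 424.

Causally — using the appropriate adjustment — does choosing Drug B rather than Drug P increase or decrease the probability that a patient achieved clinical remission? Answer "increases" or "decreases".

Drug P is higher inside every inflammation score stratum but Drug B is higher in aggregate. Whether to stratify depends on how inflammation score relates to the drug.
Stratifying would compare drugs among patients the drugs themselves sorted into inflammation score groups — a form of selection on an intermediate. The unconditioned pooled rates give the total causal effect.
Pooled: Drug B 56.8% vs Drug P 38.8%; Drug B is higher overall.

increases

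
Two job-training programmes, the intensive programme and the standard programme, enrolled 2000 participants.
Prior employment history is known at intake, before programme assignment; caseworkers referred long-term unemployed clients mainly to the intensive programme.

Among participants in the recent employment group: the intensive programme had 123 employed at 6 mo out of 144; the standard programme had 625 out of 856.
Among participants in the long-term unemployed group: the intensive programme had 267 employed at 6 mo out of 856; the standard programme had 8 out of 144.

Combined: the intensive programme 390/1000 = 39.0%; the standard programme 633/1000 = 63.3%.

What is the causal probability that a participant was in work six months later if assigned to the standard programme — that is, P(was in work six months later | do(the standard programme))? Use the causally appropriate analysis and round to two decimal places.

the intensive programme is higher inside every prior employment history stratum but the standard programme is higher in aggregate. Whether to stratify depends on how prior employment history relates to the programme.
Prior employment history differs across programmes for reasons unrelated to any effect of the programme itself, and it separately predicts the outcome — a classic confounder. We must compare within prior employment history levels.
Standardising the standard programme to the population prior employment history mix: 0.500·625/856 + 0.500·8/144 = 0.393.

0.39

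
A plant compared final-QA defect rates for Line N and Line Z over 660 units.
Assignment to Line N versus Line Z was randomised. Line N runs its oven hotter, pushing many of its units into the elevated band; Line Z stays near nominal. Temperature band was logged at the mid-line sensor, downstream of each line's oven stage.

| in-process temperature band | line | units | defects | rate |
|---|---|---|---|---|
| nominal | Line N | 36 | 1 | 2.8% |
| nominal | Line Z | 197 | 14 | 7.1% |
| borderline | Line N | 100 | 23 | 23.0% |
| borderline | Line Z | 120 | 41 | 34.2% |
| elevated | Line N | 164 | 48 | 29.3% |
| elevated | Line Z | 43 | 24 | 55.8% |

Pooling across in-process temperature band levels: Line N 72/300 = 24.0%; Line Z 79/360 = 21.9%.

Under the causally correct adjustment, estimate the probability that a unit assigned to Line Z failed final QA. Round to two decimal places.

Within every in-process temperature band level Line N has the lower rate, yet pooled Line Z does — Simpson's reversal.
In-process temperature band lies on the pathway line → in-process temperature band → outcome, so adjusting for it blocks the indirect effect. For the total causal effect of line, use the unadjusted pooled rates.
So P(outcome | do(Line Z)) is just the pooled rate for Line Z: 79/360 = 0.219.

0.22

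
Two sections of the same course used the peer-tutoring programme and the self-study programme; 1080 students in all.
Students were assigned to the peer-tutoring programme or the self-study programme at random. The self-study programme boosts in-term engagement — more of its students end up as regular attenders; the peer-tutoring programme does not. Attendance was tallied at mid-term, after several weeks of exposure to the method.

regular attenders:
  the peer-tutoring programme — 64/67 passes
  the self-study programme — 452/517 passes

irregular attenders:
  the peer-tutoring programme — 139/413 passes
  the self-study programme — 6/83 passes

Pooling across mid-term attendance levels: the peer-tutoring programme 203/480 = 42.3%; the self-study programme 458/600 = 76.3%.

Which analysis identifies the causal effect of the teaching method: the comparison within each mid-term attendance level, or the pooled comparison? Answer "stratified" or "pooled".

Stratifying would compare teaching methods among students the teaching methods themselves sorted into mid-term attendance groups — a form of selection on an intermediate. The unconditioned pooled rates give the total causal effect.
Pooled: the peer-tutoring programme 42.3% vs the self-study programme 76.3%; the self-study programme is higher overall.

pooled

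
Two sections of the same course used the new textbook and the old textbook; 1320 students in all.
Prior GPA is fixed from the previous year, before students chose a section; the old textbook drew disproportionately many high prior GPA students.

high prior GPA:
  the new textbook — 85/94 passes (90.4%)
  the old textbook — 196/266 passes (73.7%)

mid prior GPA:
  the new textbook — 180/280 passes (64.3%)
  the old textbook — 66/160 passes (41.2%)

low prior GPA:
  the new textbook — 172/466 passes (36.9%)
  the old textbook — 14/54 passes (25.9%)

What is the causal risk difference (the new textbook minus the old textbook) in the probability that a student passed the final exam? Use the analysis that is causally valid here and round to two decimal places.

Within every prior GPA band level the new textbook has the higher rate, yet pooled the old textbook does — Simpson's reversal.
Prior GPA band differs across teaching methods for reasons unrelated to any effect of the teaching method itself, and it separately predicts the outcome — a classic confounder. We must compare within prior GPA band levels.
Adjusting over the population distribution of prior GPA band: 0.273·(0.904−0.737) + 0.333·(0.643−0.412) + 0.394·(0.369−0.259) = +0.166.

+0.17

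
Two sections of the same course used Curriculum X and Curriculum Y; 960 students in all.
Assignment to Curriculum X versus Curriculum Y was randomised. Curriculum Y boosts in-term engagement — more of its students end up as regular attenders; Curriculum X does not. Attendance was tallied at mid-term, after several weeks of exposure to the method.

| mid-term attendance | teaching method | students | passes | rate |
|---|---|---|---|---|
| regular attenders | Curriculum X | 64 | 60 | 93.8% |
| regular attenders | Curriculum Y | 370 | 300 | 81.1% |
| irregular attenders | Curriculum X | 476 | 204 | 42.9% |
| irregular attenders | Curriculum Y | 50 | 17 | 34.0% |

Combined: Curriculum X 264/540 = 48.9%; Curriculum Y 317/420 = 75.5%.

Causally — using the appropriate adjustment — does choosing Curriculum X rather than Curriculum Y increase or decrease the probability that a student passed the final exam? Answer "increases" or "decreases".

decreases

Within every mid-term attendance level Curriculum X has the higher rate, yet pooled Curriculum Y does — Simpson's reversal.
Because the teaching method influences mid-term attendance, mid-term attendance is a post-treatment mediator, not a confounder. Stratifying on it would bias the estimate; the causal effect is the crude pooled difference.
Pooled: Curriculum X 48.9% vs Curriculum Y 75.5%; Curriculum Y is higher overall.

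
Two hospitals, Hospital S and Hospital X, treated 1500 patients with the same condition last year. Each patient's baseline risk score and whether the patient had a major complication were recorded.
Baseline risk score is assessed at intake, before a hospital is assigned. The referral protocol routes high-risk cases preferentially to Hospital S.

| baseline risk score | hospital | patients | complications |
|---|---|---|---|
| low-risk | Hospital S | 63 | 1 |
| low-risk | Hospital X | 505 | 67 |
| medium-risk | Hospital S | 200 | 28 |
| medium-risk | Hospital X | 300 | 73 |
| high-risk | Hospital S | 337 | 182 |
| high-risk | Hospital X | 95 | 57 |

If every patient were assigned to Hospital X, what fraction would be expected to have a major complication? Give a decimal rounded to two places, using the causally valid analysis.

Baseline risk score satisfies the back-door criterion: it is not a descendant of the hospital, and it blocks the spurious path from hospital to outcome. Adjusting for it (i.e., using the within-baseline risk score rates) gives the causal effect.
Standardising Hospital X to the population baseline risk score mix: 0.379·67/505 + 0.333·73/300 + 0.288·57/95 = 0.304.

0.30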